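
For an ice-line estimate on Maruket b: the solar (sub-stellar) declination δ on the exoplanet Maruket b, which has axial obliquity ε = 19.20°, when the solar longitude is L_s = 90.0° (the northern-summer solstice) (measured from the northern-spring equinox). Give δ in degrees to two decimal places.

δ = +19.20°

sin δ = sin ε · sin L_s = sin 19.20° × sin 90.0° = 0.328867.
δ = arcsin(0.328867) = +19.20°.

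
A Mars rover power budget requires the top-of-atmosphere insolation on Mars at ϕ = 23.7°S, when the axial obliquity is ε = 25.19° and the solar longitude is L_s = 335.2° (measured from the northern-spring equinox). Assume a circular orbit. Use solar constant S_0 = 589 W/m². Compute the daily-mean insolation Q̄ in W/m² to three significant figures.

Solar declination: sin δ = sin ε · sin L_s = sin 25.19° × sin 335.2° = -0.17853, so δ = -10.284°.
cos h₀ = −tan(-23.7°) tan(-10.284°) = -0.0796, h₀ = 1.6505 rad.
Bracket: h₀ sin ϕ sin δ + cos ϕ cos δ sin h₀ = 1.6505×-0.40195×-0.17853 + 0.91566×0.98393×0.99682 = 0.118440 + 0.898080 = 1.016520.
Q̄ = (S_0/π) × [bracket] = (589/π) × 1.016520 = 190.6 W/m².

Q̄ ≈ 191 W/m²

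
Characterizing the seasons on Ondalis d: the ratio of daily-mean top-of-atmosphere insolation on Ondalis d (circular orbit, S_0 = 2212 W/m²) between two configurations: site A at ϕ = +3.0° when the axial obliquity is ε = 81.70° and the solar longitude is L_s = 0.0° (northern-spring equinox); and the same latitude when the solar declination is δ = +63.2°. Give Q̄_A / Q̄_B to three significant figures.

— Configuration A (ϕ=+3.0°):
Solar declination: sin δ = sin ε · sin L_s = sin 81.70° × sin 0.0° = 0.00000, so δ = +0.000°.
cos h₀ = −tan(+3.0°) tan(+0.000°) = -0.0000, h₀ = 1.5708 rad.
Bracket: h₀ sin ϕ sin δ + cos ϕ cos δ sin h₀ = 1.5708×0.05234×0.00000 + 0.99863×1.00000×1.00000 = 0.000000 + 0.998630 = 0.998630.
Q̄ = (S_0/π) × [bracket] = (2212/π) × 0.998630 = 703.14 W/m².
— Configuration B (ϕ=+3.0°):
cos h₀ = −tan(+3.0°) tan(+63.200°) = -0.1037, h₀ = 1.6747 rad.
Bracket: h₀ sin ϕ sin δ + cos ϕ cos δ sin h₀ = 1.6747×0.05234×0.89259 + 0.99863×0.45088×0.99460 = 0.078239 + 0.447831 = 0.526070.
Q̄ = (S_0/π) × [bracket] = (2212/π) × 0.526070 = 370.41 W/m².
Ratio Q̄_A / Q̄_B = 703.14 / 370.41 = 1.898.

Q̄_A / Q̄_B ≈ 1.90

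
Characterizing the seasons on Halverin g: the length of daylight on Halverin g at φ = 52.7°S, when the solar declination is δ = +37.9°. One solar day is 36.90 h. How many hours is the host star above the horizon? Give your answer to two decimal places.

0.00 h

cos H₀ = −tan φ · tan δ = 1.0219 ≥ 1, so the host star never rises (polar night) and H₀ = 0.
Daylight = 2H₀/(2π) × 36.90 h = (0.0000/π) × 36.90 = 0.00 h.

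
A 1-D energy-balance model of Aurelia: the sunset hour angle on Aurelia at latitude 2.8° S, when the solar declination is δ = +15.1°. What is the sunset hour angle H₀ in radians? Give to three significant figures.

cos H₀ = −tan φ · tan δ = −tan(-2.8°) × tan(+15.100°) = 0.0132, so H₀ = 1.5576 rad = 89.24°.

H₀ = 1.56 rad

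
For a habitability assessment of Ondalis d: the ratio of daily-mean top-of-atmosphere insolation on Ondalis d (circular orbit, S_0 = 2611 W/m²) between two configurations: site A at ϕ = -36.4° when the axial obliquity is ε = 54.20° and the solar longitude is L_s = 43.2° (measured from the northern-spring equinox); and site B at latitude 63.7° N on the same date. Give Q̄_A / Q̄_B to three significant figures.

Q̄_A / Q̄_B ≈ 0.150

— Configuration A (ϕ=-36.4°):
Solar declination: sin δ = sin ε · sin L_s = sin 54.20° × sin 43.2° = 0.55521, so δ = +33.725°.
cos h₀ = −tan(-36.4°) tan(+33.725°) = 0.4922, h₀ = 1.0562 rad.
Bracket: h₀ sin ϕ sin δ + cos ϕ cos δ sin h₀ = 1.0562×-0.59342×0.55521 + 0.80489×0.83171×0.87050 = -0.347989 + 0.582743 = 0.234754.
Q̄ = (S_0/π) × [bracket] = (2611/π) × 0.234754 = 195.11 W/m².
— Configuration B (ϕ=+63.7°):
cos h₀ = −tan(+63.7°) tan(+33.725°) = -1.3507 ≤ −1 ⇒ polar day, h₀ = π.
Bracket: h₀ sin ϕ sin δ + cos ϕ cos δ sin h₀ = 3.1416×0.89649×0.55521 + 0.44307×0.83171×0.00000 = 1.563701 + 0.000000 = 1.563701.
Q̄ = (S_0/π) × [bracket] = (2611/π) × 1.563701 = 1299.6 W/m².
Ratio Q̄_A / Q̄_B = 195.11 / 1299.6 = 0.1501.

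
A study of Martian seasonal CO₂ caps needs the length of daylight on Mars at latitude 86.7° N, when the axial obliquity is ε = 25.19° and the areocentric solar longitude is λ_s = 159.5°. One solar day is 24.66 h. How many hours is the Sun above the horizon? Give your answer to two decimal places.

sin δ = sin 25.19° × sin 159.5° = 0.14906, so δ = +8.572°.
Sunrise equation: cos H₀ = −tan φ · tan δ = -2.6143 ≤ −1, so the Sun never sets (polar day) and H₀ = π.
Daylight = 2H₀/(2π) × 24.66 h = (3.1416/π) × 24.66 = 24.66 h.

24.66 h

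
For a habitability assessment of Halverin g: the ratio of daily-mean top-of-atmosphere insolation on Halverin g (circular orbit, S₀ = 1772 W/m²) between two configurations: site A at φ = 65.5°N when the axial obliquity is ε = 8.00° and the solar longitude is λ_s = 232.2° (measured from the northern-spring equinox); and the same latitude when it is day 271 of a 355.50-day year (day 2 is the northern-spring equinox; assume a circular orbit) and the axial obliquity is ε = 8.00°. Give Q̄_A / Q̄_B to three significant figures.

Q̄_A / Q̄_B ≈ 1.15

— Configuration A (φ=+65.5°):
Solar declination: sin δ = sin ε · sin λ_s = sin 8.00° × sin 232.2° = -0.10997, so δ = -6.313°.
cos H₀ = −tan(+65.5°) tan(-6.313°) = 0.2428, H₀ = 1.3256 rad.
Bracket: H₀ sin φ sin δ + cos φ cos δ sin H₀ = 1.3256×0.90996×-0.10997 + 0.41469×0.99394×0.97008 = -0.132651 + 0.399845 = 0.267194.
Q̄ = (S₀/π) × [bracket] = (1772/π) × 0.267194 = 150.71 W/m².
— Configuration B (φ=+65.5°):
Solar longitude: λ_s = 360° × (271 − 2)/355.50 = 272.405°.
sin δ = sin 8.00° × sin 272.405° = -0.13905, so δ = -7.993°.
cos H₀ = −tan(+65.5°) tan(-7.993°) = 0.3081, H₀ = 1.2576 rad.
Bracket: H₀ sin φ sin δ + cos φ cos δ sin H₀ = 1.2576×0.90996×-0.13905 + 0.41469×0.99029×0.95135 = -0.159124 + 0.390685 = 0.231561.
Q̄ = (S₀/π) × [bracket] = (1772/π) × 0.231561 = 130.61 W/m².
Ratio Q̄_A / Q̄_B = 150.71 / 130.61 = 1.154.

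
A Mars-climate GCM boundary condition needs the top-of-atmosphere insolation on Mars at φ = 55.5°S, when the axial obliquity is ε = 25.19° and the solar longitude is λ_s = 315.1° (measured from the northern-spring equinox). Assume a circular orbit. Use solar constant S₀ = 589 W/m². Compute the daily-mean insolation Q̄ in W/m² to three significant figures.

Solar declination: sin δ = sin ε · sin λ_s = sin 25.19° × sin 315.1° = -0.30043, so δ = -17.484°.
cos H₀ = −tan(-55.5°) tan(-17.484°) = -0.4583, H₀ = 2.0469 rad.
Bracket: H₀ sin φ sin δ + cos φ cos δ sin H₀ = 2.0469×-0.82413×-0.30043 + 0.56641×0.95380×0.88879 = 0.506799 + 0.480162 = 0.986961.
Q̄ = (S₀/π) × [bracket] = (589/π) × 0.986961 = 185.0 W/m².

Q̄ ≈ 185 W/m²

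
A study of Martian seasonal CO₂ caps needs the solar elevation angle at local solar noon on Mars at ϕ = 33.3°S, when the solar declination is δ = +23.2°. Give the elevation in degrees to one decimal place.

At local noon the hour angle is zero, so the zenith angle equals |ϕ − δ| = |-33.3° − (+23.200°)| = 56.500°.
Elevation = 90° − 56.500° = 33.5°.

33.5°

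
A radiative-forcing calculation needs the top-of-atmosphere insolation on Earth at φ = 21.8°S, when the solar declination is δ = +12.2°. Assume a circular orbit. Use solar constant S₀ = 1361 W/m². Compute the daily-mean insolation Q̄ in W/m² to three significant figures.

Q̄ ≈ 341 W/m²

cos H₀ = −tan(-21.8°) tan(+12.200°) = 0.0865, H₀ = 1.4842 rad.
Bracket: H₀ sin φ sin δ + cos φ cos δ sin H₀ = 1.4842×-0.37137×0.21132 + 0.92849×0.97742×0.99625 = -0.116477 + 0.904121 = 0.787644.
Q̄ = (S₀/π) × [bracket] = (1361/π) × 0.787644 = 341.2 W/m².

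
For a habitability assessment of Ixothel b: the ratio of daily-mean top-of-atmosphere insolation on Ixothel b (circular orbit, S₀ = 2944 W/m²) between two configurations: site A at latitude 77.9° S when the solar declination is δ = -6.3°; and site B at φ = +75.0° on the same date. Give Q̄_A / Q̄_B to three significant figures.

— Configuration A (φ=-77.9°):
cos H₀ = −tan(-77.9°) tan(-6.300°) = -0.5150, H₀ = 2.1118 rad.
Bracket: H₀ sin φ sin δ + cos φ cos δ sin H₀ = 2.1118×-0.97778×-0.10973 + 0.20962×0.99396×0.85721 = 0.226579 + 0.178603 = 0.405182.
Q̄ = (S₀/π) × [bracket] = (2944/π) × 0.405182 = 379.70 W/m².
— Configuration B (φ=+75.0°):
cos H₀ = −tan(+75.0°) tan(-6.300°) = 0.4120, H₀ = 1.1461 rad.
Bracket: H₀ sin φ sin δ + cos φ cos δ sin H₀ = 1.1461×0.96593×-0.10973 + 0.25882×0.99396×0.91117 = -0.121477 + 0.234405 = 0.112928.
Q̄ = (S₀/π) × [bracket] = (2944/π) × 0.112928 = 105.83 W/m².
Ratio Q̄_A / Q̄_B = 379.70 / 105.83 = 3.588.

Q̄_A / Q̄_B ≈ 3.59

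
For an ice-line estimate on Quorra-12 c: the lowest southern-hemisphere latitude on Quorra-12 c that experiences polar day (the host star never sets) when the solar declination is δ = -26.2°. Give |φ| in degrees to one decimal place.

Polar day requires cos H₀ = −tan φ tan δ ≤ −1, i.e. tan φ tan δ ≥ 1.
The boundary is |tan φ| · |tan δ| = 1, so |φ| = 90° − |δ| = 90° − 26.2° = 63.8° in the southern hemisphere.

|φ| = 63.8°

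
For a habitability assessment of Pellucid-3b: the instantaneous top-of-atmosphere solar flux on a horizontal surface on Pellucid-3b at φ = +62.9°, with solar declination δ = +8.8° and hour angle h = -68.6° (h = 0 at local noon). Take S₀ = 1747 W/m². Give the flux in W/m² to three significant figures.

cos θ_z = sin φ sin δ + cos φ cos δ cos h = 0.136190 + 0.164261 = 0.300451.
Flux = S₀ · cos θ_z = 1747 × 0.300451 = 524.9 W/m².

525 W/m²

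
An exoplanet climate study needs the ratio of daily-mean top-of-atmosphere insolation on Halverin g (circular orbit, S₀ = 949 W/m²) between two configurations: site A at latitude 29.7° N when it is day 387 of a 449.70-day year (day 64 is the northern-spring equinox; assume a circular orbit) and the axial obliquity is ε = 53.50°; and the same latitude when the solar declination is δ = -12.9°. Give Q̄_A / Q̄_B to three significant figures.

— Configuration A (φ=+29.7°):
Solar longitude: λ_s = 360° × (387 − 64)/449.70 = 258.572°.
sin δ = sin 53.50° × sin 258.572° = -0.78792, so δ = -51.992°.
cos H₀ = −tan(+29.7°) tan(-51.992°) = 0.7298, H₀ = 0.7527 rad.
Bracket: H₀ sin φ sin δ + cos φ cos δ sin H₀ = 0.7527×0.49546×-0.78792 + 0.86863×0.61578×0.68361 = -0.293841 + 0.365653 = 0.071812.
Q̄ = (S₀/π) × [bracket] = (949/π) × 0.071812 = 21.693 W/m².
— Configuration B (φ=+29.7°):
cos H₀ = −tan(+29.7°) tan(-12.900°) = 0.1306, H₀ = 1.4398 rad.
Bracket: H₀ sin φ sin δ + cos φ cos δ sin H₀ = 1.4398×0.49546×-0.22325 + 0.86863×0.97476×0.99143 = -0.159258 + 0.839450 = 0.680192.
Q̄ = (S₀/π) × [bracket] = (949/π) × 0.680192 = 205.47 W/m².
Ratio Q̄_A / Q̄_B = 21.693 / 205.47 = 0.1056.

Q̄_A / Q̄_B ≈ 0.106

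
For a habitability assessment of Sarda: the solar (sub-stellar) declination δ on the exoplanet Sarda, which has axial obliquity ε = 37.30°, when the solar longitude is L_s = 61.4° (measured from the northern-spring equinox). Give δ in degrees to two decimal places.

sin δ = sin ε · sin L_s = sin 37.30° × sin 61.4° = 0.532047.
δ = arcsin(0.532047) = +32.14°.

δ = +32.14°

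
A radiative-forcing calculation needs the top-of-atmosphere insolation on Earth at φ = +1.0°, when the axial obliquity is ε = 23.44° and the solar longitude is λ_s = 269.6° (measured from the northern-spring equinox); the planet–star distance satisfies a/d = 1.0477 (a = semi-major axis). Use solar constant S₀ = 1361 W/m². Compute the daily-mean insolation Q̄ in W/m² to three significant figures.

Solar declination: sin δ = sin ε · sin λ_s = sin 23.44° × sin 269.6° = -0.39778, so δ = -23.439°.
cos H₀ = −tan(+1.0°) tan(-23.439°) = 0.0076, H₀ = 1.5632 rad.
Bracket: H₀ sin φ sin δ + cos φ cos δ sin H₀ = 1.5632×0.01745×-0.39778 + 0.99985×0.91748×0.99997 = -0.010851 + 0.917315 = 0.906464.
Inverse-square distance factor (a/d)² = 1.0477² = 1.097675.
Q̄ = (S₀/π) × 1.097675 × [bracket] = (1361/π) × 1.097675 × 0.906464 = 431.1 W/m².

Q̄ ≈ 431 W/m²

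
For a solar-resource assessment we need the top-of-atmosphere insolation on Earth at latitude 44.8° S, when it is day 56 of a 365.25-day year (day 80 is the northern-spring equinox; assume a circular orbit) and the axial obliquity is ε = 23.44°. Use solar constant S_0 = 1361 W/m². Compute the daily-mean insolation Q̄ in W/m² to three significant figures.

Q̄ ≈ 384 W/m²

Solar longitude: L_s = 360° × (56 − 80)/365.25 = -23.655°, i.e. -23.655° + 360° = 336.345°.
sin δ = sin 23.44° × sin 336.345° = -0.15960, so δ = -9.184°.
cos h₀ = −tan(-44.8°) tan(-9.184°) = -0.1606, h₀ = 1.7320 rad.
Bracket: h₀ sin ϕ sin δ + cos ϕ cos δ sin h₀ = 1.7320×-0.70463×-0.15960 + 0.70957×0.98718×0.98703 = 0.194779 + 0.691388 = 0.886167.
Q̄ = (S_0/π) × [bracket] = (1361/π) × 0.886167 = 383.9 W/m².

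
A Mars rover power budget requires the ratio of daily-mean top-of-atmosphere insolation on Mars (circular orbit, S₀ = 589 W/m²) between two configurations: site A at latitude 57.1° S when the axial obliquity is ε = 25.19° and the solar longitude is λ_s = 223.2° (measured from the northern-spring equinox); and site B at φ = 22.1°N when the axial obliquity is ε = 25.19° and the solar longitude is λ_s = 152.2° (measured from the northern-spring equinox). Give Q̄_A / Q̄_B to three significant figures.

— Configuration A (φ=-57.1°):
Solar declination: sin δ = sin ε · sin λ_s = sin 25.19° × sin 223.2° = -0.29136, so δ = -16.939°.
cos H₀ = −tan(-57.1°) tan(-16.939°) = -0.4708, H₀ = 2.0610 rad.
Bracket: H₀ sin φ sin δ + cos φ cos δ sin H₀ = 2.0610×-0.83962×-0.29136 + 0.54317×0.95661×0.88224 = 0.504186 + 0.458414 = 0.962600.
Q̄ = (S₀/π) × [bracket] = (589/π) × 0.962600 = 180.47 W/m².
— Configuration B (φ=+22.1°):
Solar declination: sin δ = sin ε · sin λ_s = sin 25.19° × sin 152.2° = 0.19850, so δ = +11.449°.
cos H₀ = −tan(+22.1°) tan(+11.449°) = -0.0822, H₀ = 1.6531 rad.
Bracket: H₀ sin φ sin δ + cos φ cos δ sin H₀ = 1.6531×0.37622×0.19850 + 0.92653×0.98010×0.99661 = 0.123453 + 0.905014 = 1.028467.
Q̄ = (S₀/π) × [bracket] = (589/π) × 1.028467 = 192.82 W/m².
Ratio Q̄_A / Q̄_B = 180.47 / 192.82 = 0.9360.

Q̄_A / Q̄_B ≈ 0.936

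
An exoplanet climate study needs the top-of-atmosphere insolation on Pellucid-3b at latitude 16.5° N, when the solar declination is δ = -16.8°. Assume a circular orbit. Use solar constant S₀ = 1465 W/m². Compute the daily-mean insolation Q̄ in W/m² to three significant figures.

cos H₀ = −tan(+16.5°) tan(-16.800°) = 0.0894, H₀ = 1.4812 rad.
Bracket: H₀ sin φ sin δ + cos φ cos δ sin H₀ = 1.4812×0.28402×-0.28903 + 0.95882×0.95732×0.99599 = -0.121592 + 0.914217 = 0.792625.
Q̄ = (S₀/π) × [bracket] = (1465/π) × 0.792625 = 369.6 W/m².

Q̄ ≈ 370 W/m²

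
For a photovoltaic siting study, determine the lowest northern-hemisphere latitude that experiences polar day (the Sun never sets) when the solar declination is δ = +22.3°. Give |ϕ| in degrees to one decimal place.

Polar day requires cos h₀ = −tan ϕ tan δ ≤ −1, i.e. tan ϕ tan δ ≥ 1.
The boundary is |tan ϕ| · |tan δ| = 1, so |ϕ| = 90° − |δ| = 90° − 22.3° = 67.7° in the northern hemisphere.

|ϕ| = 67.7°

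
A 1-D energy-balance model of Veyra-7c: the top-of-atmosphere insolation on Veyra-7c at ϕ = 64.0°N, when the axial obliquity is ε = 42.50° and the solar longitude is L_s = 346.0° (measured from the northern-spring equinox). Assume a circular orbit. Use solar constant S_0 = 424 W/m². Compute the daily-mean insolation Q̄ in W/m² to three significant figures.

Solar declination: sin δ = sin ε · sin L_s = sin 42.50° × sin 346.0° = -0.16344, so δ = -9.407°.
cos h₀ = −tan(+64.0°) tan(-9.407°) = 0.3397, h₀ = 1.2242 rad.
Bracket: h₀ sin ϕ sin δ + cos ϕ cos δ sin h₀ = 1.2242×0.89879×-0.16344 + 0.43837×0.98655×0.94054 = -0.179833 + 0.406759 = 0.226926.
Q̄ = (S_0/π) × [bracket] = (424/π) × 0.226926 = 30.63 W/m².

Q̄ ≈ 30.6 W/m²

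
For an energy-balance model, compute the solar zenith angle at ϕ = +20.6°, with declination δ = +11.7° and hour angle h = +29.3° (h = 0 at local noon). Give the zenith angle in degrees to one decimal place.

θ_z = 29.5°

cos θ_z = sin ϕ sin δ + cos ϕ cos δ cos h = 0.071349 + 0.799348 = 0.870697.
θ_z = arccos(0.870697) = 29.5°.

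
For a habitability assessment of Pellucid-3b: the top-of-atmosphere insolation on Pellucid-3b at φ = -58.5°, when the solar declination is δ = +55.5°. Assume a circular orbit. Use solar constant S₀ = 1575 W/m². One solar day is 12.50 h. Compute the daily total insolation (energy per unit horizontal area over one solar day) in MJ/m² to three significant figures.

0.00 MJ/m²

cos H₀ = −tan(-58.5°) tan(+55.500°) = 2.3744 ≥ 1 ⇒ polar night, H₀ = 0 and Q̄ = 0.
Daily total = Q̄ × 12.50 h × 3600 s/h = 0.00 MJ/m².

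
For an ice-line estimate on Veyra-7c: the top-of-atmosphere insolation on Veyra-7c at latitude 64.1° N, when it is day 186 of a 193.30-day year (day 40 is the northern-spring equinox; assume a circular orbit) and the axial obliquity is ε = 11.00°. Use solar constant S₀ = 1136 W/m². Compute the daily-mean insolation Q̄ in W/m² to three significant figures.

Solar longitude: λ_s = 360° × (186 − 40)/193.30 = 271.909°.
sin δ = sin 11.00° × sin 271.909° = -0.19070, so δ = -10.994°.
cos H₀ = −tan(+64.1°) tan(-10.994°) = 0.4001, H₀ = 1.1592 rad.
Bracket: H₀ sin φ sin δ + cos φ cos δ sin H₀ = 1.1592×0.89956×-0.19070 + 0.43680×0.98165×0.91648 = -0.198856 + 0.392973 = 0.194117.
Q̄ = (S₀/π) × [bracket] = (1136/π) × 0.194117 = 70.19 W/m².

Q̄ ≈ 70.2 W/m²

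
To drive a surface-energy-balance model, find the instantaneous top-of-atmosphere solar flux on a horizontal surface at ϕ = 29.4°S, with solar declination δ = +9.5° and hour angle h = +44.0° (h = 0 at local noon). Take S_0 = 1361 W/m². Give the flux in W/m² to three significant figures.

731 W/m²

cos θ_z = sin ϕ sin δ + cos ϕ cos δ cos h = -0.081022 + 0.618104 = 0.537082.
Flux = S_0 · cos θ_z = 1361 × 0.537082 = 731.0 W/m².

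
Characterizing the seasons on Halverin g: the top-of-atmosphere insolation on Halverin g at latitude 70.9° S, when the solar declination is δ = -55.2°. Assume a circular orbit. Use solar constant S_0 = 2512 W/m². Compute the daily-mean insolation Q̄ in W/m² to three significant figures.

Q̄ ≈ 1.95e+03 W/m²

cos h₀ = −tan(-70.9°) tan(-55.200°) = -4.1550 ≤ −1 ⇒ polar day, h₀ = π.
Bracket: h₀ sin ϕ sin δ + cos ϕ cos δ sin h₀ = 3.1416×-0.94495×-0.82115 + 0.32722×0.57071×0.00000 = 2.437711 + 0.000000 = 2.437711.
Q̄ = (S_0/π) × [bracket] = (2512/π) × 2.437711 = 1949 W/m².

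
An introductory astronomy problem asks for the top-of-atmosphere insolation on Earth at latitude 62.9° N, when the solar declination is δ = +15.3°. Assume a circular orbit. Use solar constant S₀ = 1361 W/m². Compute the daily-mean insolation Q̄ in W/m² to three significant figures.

cos H₀ = −tan(+62.9°) tan(+15.300°) = -0.5346, H₀ = 2.1348 rad.
Bracket: H₀ sin φ sin δ + cos φ cos δ sin H₀ = 2.1348×0.89021×0.26387 + 0.45554×0.96456×0.84510 = 0.501464 + 0.371333 = 0.872797.
Q̄ = (S₀/π) × [bracket] = (1361/π) × 0.872797 = 378.1 W/m².

Q̄ ≈ 378 W/m²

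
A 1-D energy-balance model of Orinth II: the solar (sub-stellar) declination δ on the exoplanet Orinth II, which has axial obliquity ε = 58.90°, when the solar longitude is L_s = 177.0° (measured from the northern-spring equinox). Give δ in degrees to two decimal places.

δ = +2.57°

sin δ = sin ε · sin L_s = sin 58.90° × sin 177.0° = 0.044814.
δ = arcsin(0.044814) = +2.57°.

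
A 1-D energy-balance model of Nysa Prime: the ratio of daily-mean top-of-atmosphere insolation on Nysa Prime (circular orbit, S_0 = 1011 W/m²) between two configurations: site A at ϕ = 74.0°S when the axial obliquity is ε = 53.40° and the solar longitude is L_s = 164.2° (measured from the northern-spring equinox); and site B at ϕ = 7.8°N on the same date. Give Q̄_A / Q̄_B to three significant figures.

— Configuration A (ϕ=-74.0°):
Solar declination: sin δ = sin ε · sin L_s = sin 53.40° × sin 164.2° = 0.21859, so δ = +12.626°.
cos h₀ = −tan(-74.0°) tan(+12.626°) = 0.7812, h₀ = 0.6742 rad.
Bracket: h₀ sin ϕ sin δ + cos ϕ cos δ sin h₀ = 0.6742×-0.96126×0.21859 + 0.27564×0.97582×0.62427 = -0.141664 + 0.167913 = 0.026249.
Q̄ = (S_0/π) × [bracket] = (1011/π) × 0.026249 = 8.4472 W/m².
— Configuration B (ϕ=+7.8°):
cos h₀ = −tan(+7.8°) tan(+12.626°) = -0.0307, h₀ = 1.6015 rad.
Bracket: h₀ sin ϕ sin δ + cos ϕ cos δ sin h₀ = 1.6015×0.13572×0.21859 + 0.99075×0.97582×0.99953 = 0.047512 + 0.966339 = 1.013851.
Q̄ = (S_0/π) × [bracket] = (1011/π) × 1.013851 = 326.27 W/m².
Ratio Q̄_A / Q̄_B = 8.4472 / 326.27 = 0.02589.

Q̄_A / Q̄_B ≈ 0.0259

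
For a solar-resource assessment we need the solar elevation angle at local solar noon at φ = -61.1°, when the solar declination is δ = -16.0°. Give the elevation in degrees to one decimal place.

At local noon the hour angle is zero, so the zenith angle equals |φ − δ| = |-61.1° − (-16.000°)| = 45.100°.
Elevation = 90° − 45.100° = 44.9°.

44.9°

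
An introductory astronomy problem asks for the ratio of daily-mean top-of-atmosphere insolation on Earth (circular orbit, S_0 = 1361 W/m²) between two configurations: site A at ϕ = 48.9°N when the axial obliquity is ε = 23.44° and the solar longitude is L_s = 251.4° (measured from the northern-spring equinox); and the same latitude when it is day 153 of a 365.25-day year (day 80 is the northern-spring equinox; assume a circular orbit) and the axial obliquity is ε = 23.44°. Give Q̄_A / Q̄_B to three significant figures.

Q̄_A / Q̄_B ≈ 0.205

— Configuration A (ϕ=+48.9°):
Solar declination: sin δ = sin ε · sin L_s = sin 23.44° × sin 251.4° = -0.37701, so δ = -22.149°.
cos h₀ = −tan(+48.9°) tan(-22.149°) = 0.4666, h₀ = 1.0853 rad.
Bracket: h₀ sin ϕ sin δ + cos ϕ cos δ sin h₀ = 1.0853×0.75356×-0.37701 + 0.65738×0.92621×0.88446 = -0.308333 + 0.538523 = 0.230190.
Q̄ = (S_0/π) × [bracket] = (1361/π) × 0.230190 = 99.723 W/m².
— Configuration B (ϕ=+48.9°):
Solar longitude: L_s = 360° × (153 − 80)/365.25 = 71.951°.
sin δ = sin 23.44° × sin 71.951° = 0.37821, so δ = +22.223°.
cos h₀ = −tan(+48.9°) tan(+22.223°) = -0.4683, h₀ = 2.0582 rad.
Bracket: h₀ sin ϕ sin δ + cos ϕ cos δ sin h₀ = 2.0582×0.75356×0.37821 + 0.65738×0.92572×0.88355 = 0.586595 + 0.537684 = 1.124279.
Q̄ = (S_0/π) × [bracket] = (1361/π) × 1.124279 = 487.06 W/m².
Ratio Q̄_A / Q̄_B = 99.723 / 487.06 = 0.2047.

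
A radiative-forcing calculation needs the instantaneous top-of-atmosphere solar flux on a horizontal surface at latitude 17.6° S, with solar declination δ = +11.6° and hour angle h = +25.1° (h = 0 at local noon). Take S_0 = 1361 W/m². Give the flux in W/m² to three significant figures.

cos θ_z = sin ϕ sin δ + cos ϕ cos δ cos h = -0.060800 + 0.845549 = 0.784749.
Flux = S_0 · cos θ_z = 1361 × 0.784749 = 1068 W/m².

1.07e+03 W/m²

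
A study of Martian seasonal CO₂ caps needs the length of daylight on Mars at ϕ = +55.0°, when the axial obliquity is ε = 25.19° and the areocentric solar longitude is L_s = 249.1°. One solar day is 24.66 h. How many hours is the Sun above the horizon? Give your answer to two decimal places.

7.09 h

sin δ = sin 25.19° × sin 249.1° = -0.39762, so δ = -23.429°.
cos h₀ = −tan ϕ · tan δ = −tan(+55.0°) × tan(-23.429°) = 0.6189, so h₀ = 0.9035 rad = 51.77°.
Daylight = 2h₀/(2π) × 24.66 h = (0.9035/π) × 24.66 = 7.09 h.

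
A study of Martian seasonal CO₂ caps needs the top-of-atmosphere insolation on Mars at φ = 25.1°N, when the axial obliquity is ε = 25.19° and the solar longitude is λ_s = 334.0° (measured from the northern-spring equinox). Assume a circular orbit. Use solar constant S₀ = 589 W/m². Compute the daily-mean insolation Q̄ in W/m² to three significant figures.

Q̄ ≈ 144 W/m²

Solar declination: sin δ = sin ε · sin λ_s = sin 25.19° × sin 334.0° = -0.18658, so δ = -10.753°.
cos H₀ = −tan(+25.1°) tan(-10.753°) = 0.0890, H₀ = 1.4817 rad.
Bracket: H₀ sin φ sin δ + cos φ cos δ sin H₀ = 1.4817×0.42420×-0.18658 + 0.90557×0.98244×0.99603 = -0.117272 + 0.886136 = 0.768864.
Q̄ = (S₀/π) × [bracket] = (589/π) × 0.768864 = 144.2 W/m².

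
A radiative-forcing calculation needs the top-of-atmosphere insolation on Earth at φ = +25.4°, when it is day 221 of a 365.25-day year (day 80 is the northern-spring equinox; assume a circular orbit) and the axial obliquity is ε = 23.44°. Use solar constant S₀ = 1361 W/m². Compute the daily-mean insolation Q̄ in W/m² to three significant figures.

Q̄ ≈ 457 W/m²

Solar longitude: λ_s = 360° × (221 − 80)/365.25 = 138.973°.
sin δ = sin 23.44° × sin 138.973° = 0.26111, so δ = +15.136°.
cos H₀ = −tan(+25.4°) tan(+15.136°) = -0.1284, H₀ = 1.6996 rad.
Bracket: H₀ sin φ sin δ + cos φ cos δ sin H₀ = 1.6996×0.42894×0.26111 + 0.90334×0.96531×0.99172 = 0.190356 + 0.864783 = 1.055139.
Q̄ = (S₀/π) × [bracket] = (1361/π) × 1.055139 = 457.1 W/m².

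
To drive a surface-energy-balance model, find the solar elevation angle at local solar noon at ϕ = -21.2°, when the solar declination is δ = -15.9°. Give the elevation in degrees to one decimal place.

84.7°

At local noon the hour angle is zero, so the zenith angle equals |ϕ − δ| = |-21.2° − (-15.900°)| = 5.300°.
Elevation = 90° − 5.300° = 84.7°.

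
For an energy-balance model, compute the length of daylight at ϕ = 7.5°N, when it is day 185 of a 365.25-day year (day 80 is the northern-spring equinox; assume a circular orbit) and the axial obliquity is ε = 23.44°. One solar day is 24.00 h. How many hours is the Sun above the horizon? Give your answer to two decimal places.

12.42 h

Solar longitude: L_s = 360° × (185 − 80)/365.25 = 103.491°.
sin δ = sin 23.44° × sin 103.491° = 0.38681, so δ = +22.756°.
cos h₀ = −tan ϕ · tan δ = −tan(+7.5°) × tan(+22.756°) = -0.0552, so h₀ = 1.6260 rad = 93.17°.
Daylight = 2h₀/(2π) × 24.00 h = (1.6260/π) × 24.00 = 12.42 h.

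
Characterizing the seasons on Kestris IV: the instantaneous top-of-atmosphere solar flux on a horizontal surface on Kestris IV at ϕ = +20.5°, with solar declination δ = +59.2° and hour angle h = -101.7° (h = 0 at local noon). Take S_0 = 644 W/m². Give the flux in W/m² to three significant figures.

131 W/m²

cos θ_z = sin ϕ sin δ + cos ϕ cos δ cos h = 0.300814 + -0.097260 = 0.203554.
Flux = S_0 · cos θ_z = 644 × 0.203554 = 131.1 W/m².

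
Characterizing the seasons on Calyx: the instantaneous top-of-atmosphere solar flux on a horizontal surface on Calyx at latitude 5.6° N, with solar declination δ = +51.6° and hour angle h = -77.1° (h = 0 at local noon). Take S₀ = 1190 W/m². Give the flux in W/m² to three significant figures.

255 W/m²

cos θ_z = sin φ sin δ + cos φ cos δ cos h = 0.076475 + 0.138009 = 0.214484.
Flux = S₀ · cos θ_z = 1190 × 0.214484 = 255.2 W/m².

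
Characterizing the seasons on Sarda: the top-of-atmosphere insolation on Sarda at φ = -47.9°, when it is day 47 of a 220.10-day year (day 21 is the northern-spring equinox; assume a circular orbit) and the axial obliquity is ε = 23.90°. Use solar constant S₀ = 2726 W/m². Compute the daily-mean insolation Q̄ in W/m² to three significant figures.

Solar longitude: λ_s = 360° × (47 − 21)/220.10 = 42.526°.
sin δ = sin 23.90° × sin 42.526° = 0.27385, so δ = +15.893°.
cos H₀ = −tan(-47.9°) tan(+15.893°) = 0.3151, H₀ = 1.2502 rad.
Bracket: H₀ sin φ sin δ + cos φ cos δ sin H₀ = 1.2502×-0.74198×0.27385 + 0.67043×0.96177×0.94905 = -0.254030 + 0.611947 = 0.357917.
Q̄ = (S₀/π) × [bracket] = (2726/π) × 0.357917 = 310.6 W/m².

Q̄ ≈ 311 W/m²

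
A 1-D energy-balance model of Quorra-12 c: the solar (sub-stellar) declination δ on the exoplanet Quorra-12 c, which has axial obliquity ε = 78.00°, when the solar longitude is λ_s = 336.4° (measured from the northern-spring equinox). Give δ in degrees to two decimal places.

sin δ = sin ε · sin λ_s = sin 78.00° × sin 336.4° = -0.391600.
δ = arcsin(-0.391600) = -23.05°.

δ = -23.05°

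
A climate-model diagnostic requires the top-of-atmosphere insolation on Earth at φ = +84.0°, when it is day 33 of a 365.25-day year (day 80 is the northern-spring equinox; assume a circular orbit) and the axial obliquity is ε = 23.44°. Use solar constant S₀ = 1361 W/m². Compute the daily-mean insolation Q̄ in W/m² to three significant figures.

Q̄ ≈ 0.00 W/m²

Solar longitude: λ_s = 360° × (33 − 80)/365.25 = -46.324°, i.e. -46.324° + 360° = 313.676°.
sin δ = sin 23.44° × sin 313.676° = -0.28771, so δ = -16.721°.
cos H₀ = −tan(+84.0°) tan(-16.721°) = 2.8582 ≥ 1 ⇒ polar night, H₀ = 0 and Q̄ = 0.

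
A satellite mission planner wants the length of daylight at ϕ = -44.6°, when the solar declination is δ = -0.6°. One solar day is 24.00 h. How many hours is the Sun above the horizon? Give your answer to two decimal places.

12.08 h

cos h₀ = −tan ϕ · tan δ = −tan(-44.6°) × tan(-0.600°) = -0.0103, so h₀ = 1.5811 rad = 90.59°.
Daylight = 2h₀/(2π) × 24.00 h = (1.5811/π) × 24.00 = 12.08 h.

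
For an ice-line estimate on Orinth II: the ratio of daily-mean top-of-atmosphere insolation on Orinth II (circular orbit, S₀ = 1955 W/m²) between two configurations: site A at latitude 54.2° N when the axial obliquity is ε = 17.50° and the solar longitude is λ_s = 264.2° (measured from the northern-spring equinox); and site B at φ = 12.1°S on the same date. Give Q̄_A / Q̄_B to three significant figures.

— Configuration A (φ=+54.2°):
Solar declination: sin δ = sin ε · sin λ_s = sin 17.50° × sin 264.2° = -0.29917, so δ = -17.408°.
cos H₀ = −tan(+54.2°) tan(-17.408°) = 0.4347, H₀ = 1.1211 rad.
Bracket: H₀ sin φ sin δ + cos φ cos δ sin H₀ = 1.1211×0.81106×-0.29917 + 0.58496×0.95420×0.90057 = -0.272029 + 0.502670 = 0.230641.
Q̄ = (S₀/π) × [bracket] = (1955/π) × 0.230641 = 143.53 W/m².
— Configuration B (φ=-12.1°):
cos H₀ = −tan(-12.1°) tan(-17.408°) = -0.0672, H₀ = 1.6381 rad.
Bracket: H₀ sin φ sin δ + cos φ cos δ sin H₀ = 1.6381×-0.20962×-0.29917 + 0.97778×0.95420×0.99774 = 0.102729 + 0.930889 = 1.033618.
Q̄ = (S₀/π) × [bracket] = (1955/π) × 1.033618 = 643.22 W/m².
Ratio Q̄_A / Q̄_B = 143.53 / 643.22 = 0.2231.

Q̄_A / Q̄_B ≈ 0.223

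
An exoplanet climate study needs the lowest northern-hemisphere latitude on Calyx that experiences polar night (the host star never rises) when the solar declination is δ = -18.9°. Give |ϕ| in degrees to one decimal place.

Polar night requires cos h₀ = −tan ϕ tan δ ≥ 1, i.e. tan ϕ tan δ ≤ −1.
The boundary is |tan ϕ| · |tan δ| = 1, so |ϕ| = 90° − |δ| = 90° − 18.9° = 71.1° in the northern hemisphere.

|ϕ| = 71.1°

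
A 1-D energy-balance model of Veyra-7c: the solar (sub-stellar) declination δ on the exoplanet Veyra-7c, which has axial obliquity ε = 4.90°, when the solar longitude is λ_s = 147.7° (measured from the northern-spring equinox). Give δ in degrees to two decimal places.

δ = +2.62°

sin δ = sin ε · sin λ_s = sin 4.90° × sin 147.7° = 0.045643.
δ = arcsin(0.045643) = +2.62°.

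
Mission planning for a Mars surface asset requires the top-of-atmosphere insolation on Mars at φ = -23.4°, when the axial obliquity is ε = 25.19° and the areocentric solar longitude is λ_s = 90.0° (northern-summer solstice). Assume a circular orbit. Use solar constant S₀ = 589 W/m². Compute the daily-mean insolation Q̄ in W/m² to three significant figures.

Q̄ ≈ 109 W/m²

sin δ = sin 25.19° × sin 90.0° = 0.42562, so δ = +25.190°.
cos H₀ = −tan(-23.4°) tan(+25.190°) = 0.2035, H₀ = 1.3658 rad.
Bracket: H₀ sin φ sin δ + cos φ cos δ sin H₀ = 1.3658×-0.39715×0.42562 + 0.91775×0.90490×0.97907 = -0.230868 + 0.813090 = 0.582222.
Q̄ = (S₀/π) × [bracket] = (589/π) × 0.582222 = 109.2 W/m².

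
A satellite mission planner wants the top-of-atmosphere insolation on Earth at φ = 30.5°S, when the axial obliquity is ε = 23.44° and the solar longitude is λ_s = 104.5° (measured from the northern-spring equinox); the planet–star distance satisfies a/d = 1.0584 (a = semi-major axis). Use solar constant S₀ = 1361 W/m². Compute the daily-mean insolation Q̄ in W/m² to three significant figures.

Q̄ ≈ 249 W/m²

Solar declination: sin δ = sin ε · sin λ_s = sin 23.44° × sin 104.5° = 0.38512, so δ = +22.651°.
cos H₀ = −tan(-30.5°) tan(+22.651°) = 0.2458, H₀ = 1.3224 rad.
Bracket: H₀ sin φ sin δ + cos φ cos δ sin H₀ = 1.3224×-0.50754×0.38512 + 0.86163×0.92287×0.96932 = -0.258481 + 0.770777 = 0.512296.
Inverse-square distance factor (a/d)² = 1.0584² = 1.120211.
Q̄ = (S₀/π) × 1.120211 × [bracket] = (1361/π) × 1.120211 × 0.512296 = 248.6 W/m².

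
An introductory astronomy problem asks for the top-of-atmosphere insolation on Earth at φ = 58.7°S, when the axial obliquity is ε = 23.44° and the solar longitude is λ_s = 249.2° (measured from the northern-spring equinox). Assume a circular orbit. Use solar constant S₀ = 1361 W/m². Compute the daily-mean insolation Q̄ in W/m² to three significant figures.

Q̄ ≈ 472 W/m²

Solar declination: sin δ = sin ε · sin λ_s = sin 23.44° × sin 249.2° = -0.37186, so δ = -21.831°.
cos H₀ = −tan(-58.7°) tan(-21.831°) = -0.6589, H₀ = 2.2901 rad.
Bracket: H₀ sin φ sin δ + cos φ cos δ sin H₀ = 2.2901×-0.85446×-0.37186 + 0.51952×0.92829×0.75227 = 0.727655 + 0.362794 = 1.090449.
Q̄ = (S₀/π) × [bracket] = (1361/π) × 1.090449 = 472.4 W/m².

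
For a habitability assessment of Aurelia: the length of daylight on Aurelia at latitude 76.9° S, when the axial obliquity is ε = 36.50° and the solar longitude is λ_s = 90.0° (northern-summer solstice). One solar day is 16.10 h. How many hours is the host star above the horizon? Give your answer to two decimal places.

Solar declination: sin δ = sin ε · sin λ_s = sin 36.50° × sin 90.0° = 0.59482, so δ = +36.500°.
cos H₀ = −tan φ · tan δ = 3.1798 ≥ 1, so the host star never rises (polar night) and H₀ = 0.
Daylight = 2H₀/(2π) × 16.10 h = (0.0000/π) × 16.10 = 0.00 h.

0.00 h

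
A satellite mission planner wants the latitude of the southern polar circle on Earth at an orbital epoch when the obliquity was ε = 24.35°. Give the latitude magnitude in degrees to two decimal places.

65.65°

The polar circle is the lowest latitude that experiences at least one full rotation of continuous darkness at the northern-summer solstice; it lies at |ϕ| = 90° − ε = 90° − 24.35° = 65.65°.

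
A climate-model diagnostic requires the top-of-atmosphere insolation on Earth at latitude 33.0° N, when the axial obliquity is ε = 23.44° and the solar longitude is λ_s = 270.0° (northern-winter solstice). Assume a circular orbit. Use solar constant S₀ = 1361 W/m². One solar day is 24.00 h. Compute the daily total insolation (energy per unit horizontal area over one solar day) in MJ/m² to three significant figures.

Solar declination: sin δ = sin ε · sin λ_s = sin 23.44° × sin 270.0° = -0.39779, so δ = -23.440°.
cos H₀ = −tan(+33.0°) tan(-23.440°) = 0.2816, H₀ = 1.2854 rad.
Bracket: H₀ sin φ sin δ + cos φ cos δ sin H₀ = 1.2854×0.54464×-0.39779 + 0.83867×0.91748×0.95954 = -0.278485 + 0.738330 = 0.459845.
Q̄ = (S₀/π) × [bracket] = (1361/π) × 0.459845 = 199.21 W/m².
Daily total = Q̄ × 24.00 h × 3600 s/h = 199.21 × 24.00 × 3600 / 10⁶ = 17.21 MJ/m².

17.2 MJ/m²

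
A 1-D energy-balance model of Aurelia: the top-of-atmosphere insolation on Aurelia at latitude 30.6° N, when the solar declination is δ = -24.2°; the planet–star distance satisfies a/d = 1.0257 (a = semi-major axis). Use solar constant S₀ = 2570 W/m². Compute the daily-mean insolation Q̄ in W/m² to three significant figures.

cos H₀ = −tan(+30.6°) tan(-24.200°) = 0.2658, H₀ = 1.3018 rad.
Bracket: H₀ sin φ sin δ + cos φ cos δ sin H₀ = 1.3018×0.50904×-0.40992 + 0.86074×0.91212×0.96403 = -0.271641 + 0.756858 = 0.485217.
Inverse-square distance factor (a/d)² = 1.0257² = 1.052060.
Q̄ = (S₀/π) × 1.052060 × [bracket] = (2570/π) × 1.052060 × 0.485217 = 417.6 W/m².

Q̄ ≈ 418 W/m²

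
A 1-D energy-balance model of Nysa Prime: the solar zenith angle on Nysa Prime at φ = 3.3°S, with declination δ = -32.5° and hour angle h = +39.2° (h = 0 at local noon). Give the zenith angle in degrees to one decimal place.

θ_z = 46.9°

cos θ_z = sin φ sin δ + cos φ cos δ cos h = 0.030929 + 0.652498 = 0.683427.
θ_z = arccos(0.683427) = 46.9°.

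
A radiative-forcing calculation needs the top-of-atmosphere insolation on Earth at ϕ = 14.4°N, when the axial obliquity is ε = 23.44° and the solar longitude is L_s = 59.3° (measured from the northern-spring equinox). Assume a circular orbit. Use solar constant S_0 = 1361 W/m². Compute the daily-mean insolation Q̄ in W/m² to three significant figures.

Solar declination: sin δ = sin ε · sin L_s = sin 23.44° × sin 59.3° = 0.34204, so δ = +20.001°.
cos h₀ = −tan(+14.4°) tan(+20.001°) = -0.0935, h₀ = 1.6644 rad.
Bracket: h₀ sin ϕ sin δ + cos ϕ cos δ sin h₀ = 1.6644×0.24869×0.34204 + 0.96858×0.93969×0.99562 = 0.141577 + 0.906178 = 1.047755.
Q̄ = (S_0/π) × [bracket] = (1361/π) × 1.047755 = 453.9 W/m².

Q̄ ≈ 454 W/m²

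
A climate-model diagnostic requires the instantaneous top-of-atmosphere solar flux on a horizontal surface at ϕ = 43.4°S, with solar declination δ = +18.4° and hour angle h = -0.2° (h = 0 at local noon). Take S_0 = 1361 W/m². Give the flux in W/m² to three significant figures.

cos θ_z = sin ϕ sin δ + cos ϕ cos δ cos h = -0.216879 + 0.689425 = 0.472546.
Flux = S_0 · cos θ_z = 1361 × 0.472546 = 643.1 W/m².

643 W/m²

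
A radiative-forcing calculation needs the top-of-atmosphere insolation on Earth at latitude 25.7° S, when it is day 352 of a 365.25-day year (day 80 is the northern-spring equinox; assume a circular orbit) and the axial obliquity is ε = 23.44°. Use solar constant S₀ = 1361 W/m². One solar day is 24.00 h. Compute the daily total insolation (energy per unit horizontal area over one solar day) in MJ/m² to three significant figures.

Solar longitude: λ_s = 360° × (352 − 80)/365.25 = 268.090°.
sin δ = sin 23.44° × sin 268.090° = -0.39757, so δ = -23.426°.
cos H₀ = −tan(-25.7°) tan(-23.426°) = -0.2085, H₀ = 1.7809 rad.
Bracket: H₀ sin φ sin δ + cos φ cos δ sin H₀ = 1.7809×-0.43366×-0.39757 + 0.90108×0.91757×0.97802 = 0.307045 + 0.808631 = 1.115676.
Q̄ = (S₀/π) × [bracket] = (1361/π) × 1.115676 = 483.33 W/m².
Daily total = Q̄ × 24.00 h × 3600 s/h = 483.33 × 24.00 × 3600 / 10⁶ = 41.76 MJ/m².

41.8 MJ/m²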